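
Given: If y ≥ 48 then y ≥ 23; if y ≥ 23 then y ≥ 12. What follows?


Hypothetical syllogism: P → Q, Q → R ⊢ P → R
Premise 1: y ≥ 48 → y ≥ 23
Premise 2: y ≥ 23 → y ≥ 12
Chain the implications: the middle term (y ≥ 23) links the two.
Conclusion: If y ≥ 48, then y ≥ 12.

If y ≥ 48, then y ≥ 12.


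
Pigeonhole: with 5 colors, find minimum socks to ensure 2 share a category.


Pigeonhole: to guarantee k in one of n categories, need (k-1)×n + 1.
k = 2, n = 5
Minimum = (2-1) × 5 + 1 = 1 × 5 + 1

6


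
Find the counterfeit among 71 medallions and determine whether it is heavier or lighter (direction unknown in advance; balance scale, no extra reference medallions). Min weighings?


Let n = 71. 142 possibilities (n medallions × lighter/heavier); each weighing has 3 outcomes.
Bound for k weighings: say the first weighing puts j medallions on each pan. If it tips, the 2j weighed medallions remain suspects (each with a known direction) and k-1 weighings give 3^(k-1) outcomes; 3^(k-1) is odd, so 2j ≤ 3^(k-1) - 1. If it balances, the n - 2j unweighed medallions remain with direction unknown: 2(n - 2j) ≤ 3^(k-1) - 1 by the same parity argument. Adding, n ≤ (3^(k-1) - 1) + (3^(k-1) - 1)/2 = (3^k - 3)/2, and the classical three-group strategy achieves this (3 medallions in 2 weighings, 12 in 3, 39 in 4, 120 in 5).
So we need the smallest k with (3^k - 3)/2 ≥ 71.
k = 4: (3^4 - 3)/2 = 39 < 71 ✗
k = 5: (3^5 - 3)/2 = 120 ≥ 71 ✓

5


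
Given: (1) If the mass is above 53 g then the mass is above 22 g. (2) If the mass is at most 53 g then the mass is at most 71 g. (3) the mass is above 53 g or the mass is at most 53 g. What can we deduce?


Constructive dilemma: (P → Q) ∧ (R → S), P ∨ R ⊢ Q ∨ S
Premise 1: the mass is above 53 g → the mass is above 22 g
Premise 2: the mass is at most 53 g → the mass is at most 71 g
Premise 3: the mass is above 53 g ∨ the mass is at most 53 g
Case 1: Assuming the mass is above 53 g, then by Premise 1, the mass is above 22 g.
Case 2: Assuming the mass is at most 53 g, then by Premise 2, the mass is at most 71 g.
Since one of the mass is above 53 g or the mass is at most 53 g must hold, we get the mass is above 22 g or the mass is at most 71 g.

The mass is above 22 g or the mass is at most 71 g.


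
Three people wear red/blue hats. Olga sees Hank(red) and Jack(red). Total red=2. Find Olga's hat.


Total red = 2, seen red = 2
Own red = 2 - 2 = 0
Olga's hat is blue.

blue


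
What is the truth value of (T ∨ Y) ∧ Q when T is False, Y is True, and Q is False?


T = False, Y = True, Q = False
Step 1: T ∨ Y = False OR True = True
Step 2: True ∧ Q = True AND False = False
OR is true when at least one operand is true; AND requires both.

False


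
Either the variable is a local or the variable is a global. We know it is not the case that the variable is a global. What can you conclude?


Disjunctive syllogism: P ∨ Q, ¬P ⊢ Q
Disjunction: the variable is a local ∨ the variable is a global
We know it is not the case that the variable is a global.
By disjunctive syllogism, the other disjunct must be true.

The variable is a local


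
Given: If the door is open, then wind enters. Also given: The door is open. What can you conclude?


Modus ponens: P → Q, P ⊢ Q
P: the door is open
Q: wind enters
We have P → Q and P is true.
By modus ponens, Q must be true.

Wind enters


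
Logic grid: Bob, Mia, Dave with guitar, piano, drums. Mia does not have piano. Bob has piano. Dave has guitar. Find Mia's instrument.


From clues:
  Dave → guitar
  Bob → piano
By elimination, Mia gets the remaining.

drums


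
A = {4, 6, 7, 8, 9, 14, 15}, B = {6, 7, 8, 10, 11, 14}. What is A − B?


A = {4, 6, 7, 8, 9, 14, 15}
B = {6, 7, 8, 10, 11, 14}
Operation: difference A − B
In A but not B: 4, 9, 15

{4, 9, 15}


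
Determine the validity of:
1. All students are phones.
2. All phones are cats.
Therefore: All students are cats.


Premise 1: All students are phones.
Premise 2: All phones are cats.
Conclusion: All students are cats.
Barbara syllogism (AAA-1): All A are B, All B are C → All A are C.
Middle term (phones) distributed in premise 2.

Valid


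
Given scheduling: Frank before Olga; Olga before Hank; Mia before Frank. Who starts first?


Constraints: Frank before Olga; Olga before Hank; Mia before Frank
The first task can have nothing scheduled before it, so it must never appear on the right of a 'before'.
Tasks appearing after some 'before': Olga, Hank, Frank.
The only task not in that list is Mia → it is first.

Mia


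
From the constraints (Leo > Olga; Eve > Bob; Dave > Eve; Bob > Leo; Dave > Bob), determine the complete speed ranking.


Constraints: Leo > Olga; Eve > Bob; Dave > Eve; Bob > Leo; Dave > Bob
Method: at each step, the next-highest is the one remaining person who never appears on the smaller side of a constraint between remaining people.
  Step 1: remaining {Olga, Bob, Eve, Dave, Leo}; on the smaller side: {Olga, Bob, Eve, Leo} → Dave is next (Dave > Eve; Dave > Bob).
  Step 2: remaining {Olga, Bob, Eve, Leo}; on the smaller side: {Olga, Bob, Leo} → Eve is next (Eve > Bob).
  Step 3: remaining {Olga, Bob, Leo}; on the smaller side: {Olga, Leo} → Bob is next (Bob > Leo).
  Step 4: remaining {Olga, Leo}; on the smaller side: {Olga} → Leo is next (Leo > Olga).
  Step 5: only Olga remains → lowest.
Final ranking (highest to lowest):

Dave > Eve > Bob > Leo > Olga


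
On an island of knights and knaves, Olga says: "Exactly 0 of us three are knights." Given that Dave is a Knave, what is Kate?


Olga claims exactly 0 knights among Olga, Dave, Kate.
Given: Dave is a Knave.

Case 1: Olga is a Knight (tells truth)
  Then exactly 0 of the three are knights.
  Counting Olga, Dave: 1 knight(s) so far. Need -1 more → impossible.
Case 2: Olga is a Knave (lies)
  Then the count is NOT 0.
  If Kate = Knave, count = 0 = 0 → claim would be true, contradicts lie.
  If Kate = Knight, count = 1 ≠ 0 → lie confirmed ✓

Kate is a Knight.

Knight


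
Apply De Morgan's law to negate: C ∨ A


De Morgan's law: ¬(P ∨ Q) ≡ ¬P ∧ ¬Q
¬(C ∨ A) = ¬C ∧ ¬A

¬C ∧ ¬A


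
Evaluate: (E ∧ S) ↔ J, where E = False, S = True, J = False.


E = False, S = True, J = False
Step 1: E ∧ S = False AND True = False
Step 2: (False) ↔ J: true when both sides have same truth value.
Result: False ↔ False = True

True


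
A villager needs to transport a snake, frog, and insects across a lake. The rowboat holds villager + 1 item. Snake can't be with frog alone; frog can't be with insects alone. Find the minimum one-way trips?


1. villager+frog → 2. villager ← 3. villager+snake → 4. villager+frog ← 5. villager+insects → 6. villager ← 7. villager+frog →
Minimum trips = 7

7


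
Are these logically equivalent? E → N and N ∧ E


Expression 1: E → N
Expression 2: N ∧ E
Truth table (E N | Expr1 Expr2):
  T T |   T     T
  T F |   F     F
  F T |   T     F   ← differ
  F F |   T     F   ← differ
Counterexample: E=F, N=T gives Expr1 = T but Expr2 = F, so the expressions are NOT logically equivalent.

No


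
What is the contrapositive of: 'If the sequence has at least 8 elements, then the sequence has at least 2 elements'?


Original: If the sequence has at least 8 elements, then the sequence has at least 2 elements
Contrapositive: If ¬Q, then ¬P
Negate Q: not (the sequence has at least 2 elements)
Negate P: not (the sequence has at least 8 elements)

If not (the sequence has at least 2 elements), then not (the sequence has at least 8 elements).


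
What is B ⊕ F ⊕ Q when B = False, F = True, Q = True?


B = False, F = True, Q = True
Step 1: B ⊕ F = False XOR True = True
Step 2: True ⊕ Q = True XOR True = False
XOR is true when an odd number of operands are true.

False


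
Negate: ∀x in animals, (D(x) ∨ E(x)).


Original: ∀x (D(x) ∨ E(x))
Rule: ¬∀→∃, ¬∃→∀, negate predicate.
Negation: ∃x (¬D(x) ∧ ¬E(x))

∃x (¬D(x) ∧ ¬E(x))


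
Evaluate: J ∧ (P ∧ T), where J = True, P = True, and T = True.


J = True, P = True, T = True
Step 1: P ∧ T = True AND True = True
Step 2: J ∧ True = True AND True = True
AND is true only when ALL operands are true.

True


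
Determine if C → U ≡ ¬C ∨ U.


Expression 1: C → U
Expression 2: ¬C ∨ U
Truth table (C U | Expr1 Expr2):
  T T |   T     T
  T F |   F     F
  F T |   T     T
  F F |   T     T
All 4 rows agree, so the expressions are logically equivalent.

Yes


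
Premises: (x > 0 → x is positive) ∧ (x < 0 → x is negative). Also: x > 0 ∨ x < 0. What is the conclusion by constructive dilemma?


Constructive dilemma: (P → Q) ∧ (R → S), P ∨ R ⊢ Q ∨ S
Premise 1: x > 0 → x is positive
Premise 2: x < 0 → x is negative
Premise 3: x > 0 ∨ x < 0
Case 1: Assuming x > 0, then by Premise 1, x is positive.
Case 2: Assuming x < 0, then by Premise 2, x is negative.
Since one of x > 0 or x < 0 must hold, we get x is positive or x is negative.

x is positive or x is negative.


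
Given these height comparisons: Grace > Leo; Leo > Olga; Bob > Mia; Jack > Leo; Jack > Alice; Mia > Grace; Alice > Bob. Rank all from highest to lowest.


Constraints: Grace > Leo; Leo > Olga; Bob > Mia; Jack > Leo; Jack > Alice; Mia > Grace; Alice > Bob
Method: at each step, the next-highest is the one remaining person who never appears on the smaller side of a constraint between remaining people.
  Step 1: remaining {Mia, Leo, Grace, Bob, Olga, Jack, Alice}; on the smaller side: {Mia, Leo, Grace, Bob, Olga, Alice} → Jack is next (Jack > Leo; Jack > Alice).
  Step 2: remaining {Mia, Leo, Grace, Bob, Olga, Alice}; on the smaller side: {Mia, Leo, Grace, Bob, Olga} → Alice is next (Alice > Bob).
  Step 3: remaining {Mia, Leo, Grace, Bob, Olga}; on the smaller side: {Mia, Leo, Grace, Olga} → Bob is next (Bob > Mia).
  Step 4: remaining {Mia, Leo, Grace, Olga}; on the smaller side: {Leo, Grace, Olga} → Mia is next (Mia > Grace).
  Step 5: remaining {Leo, Grace, Olga}; on the smaller side: {Leo, Olga} → Grace is next (Grace > Leo).
  Step 6: remaining {Leo, Olga}; on the smaller side: {Olga} → Leo is next (Leo > Olga).
  Step 7: only Olga remains → lowest.
Final ranking (highest to lowest):

Jack > Alice > Bob > Mia > Grace > Leo > Olga


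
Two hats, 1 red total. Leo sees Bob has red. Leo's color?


Total red = 1, Bob = red
Red accounted for: 1
Remaining for Leo: 0
Leo's hat is blue.

blue


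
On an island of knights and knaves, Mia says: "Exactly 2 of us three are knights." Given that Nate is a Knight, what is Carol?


Mia claims exactly 2 knights among Mia, Nate, Carol.
Given: Nate is a Knight.

Case 1: Mia is a Knight (tells truth)
  Then exactly 2 of the three are knights.
  Counting Mia, Nate: 2 knight(s) so far. Need 0 more → Carol = Knave.
Case 2: Mia is a Knave (lies)
  Then the count is NOT 2.
  If Carol = Knight, count = 2 = 2 → claim would be true, contradicts lie.
  If Carol = Knave, count = 1 ≠ 2 → lie confirmed ✓

Carol is a Knave.

Knave


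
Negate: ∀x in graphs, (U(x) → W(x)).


Original: ∀x (U(x) → W(x))
Rule: ¬∀→∃, ¬∃→∀, negate predicate.
Negation: ∃x (U(x) ∧ ¬W(x))

∃x (U(x) ∧ ¬W(x))


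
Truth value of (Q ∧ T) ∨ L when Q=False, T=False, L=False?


Q = False, T = False, L = False
Expression: (Q ∧ T) ∨ L
Step 1: Q ∧ T = False AND False = False
Step 2: (False) ∨ L = False OR False = False

False


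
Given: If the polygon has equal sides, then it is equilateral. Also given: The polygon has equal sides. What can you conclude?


Modus ponens: P → Q, P ⊢ Q
P: the polygon has equal sides
Q: it is equilateral
We have P → Q and P is true.
By modus ponens, Q must be true.

It is equilateral


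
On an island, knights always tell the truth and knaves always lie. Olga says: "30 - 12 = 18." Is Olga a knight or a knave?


Statement: "30 - 12 = 18."
Actual: 30 - 12 = 18
Claimed: 18
Statement is TRUE → Olga tells the truth → Knight

Knight


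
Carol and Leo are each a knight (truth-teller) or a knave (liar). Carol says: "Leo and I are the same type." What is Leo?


Carol says: "Leo and I are the same type."
Case 1: Carol is a Knight (truth-teller)
  Statement is true → they ARE the same → Leo is also a Knight
Case 2: Carol is a Knave (liar)
  Statement is false → they are NOT the same → Leo is a Knight
In both cases, Leo is a Knight.

Knight


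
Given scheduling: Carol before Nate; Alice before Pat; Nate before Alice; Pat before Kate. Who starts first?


Constraints: Carol before Nate; Alice before Pat; Nate before Alice; Pat before Kate
The first task can have nothing scheduled before it, so it must never appear on the right of a 'before'.
Tasks appearing after some 'before': Nate, Pat, Alice, Kate.
The only task not in that list is Carol → it is first.

Carol


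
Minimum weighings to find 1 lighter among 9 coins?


Each weighing has 3 outcomes (left heavy / balance / right heavy), so k weighings distinguish at most 3^k cases; splitting into three near-equal groups achieves this.
Need 3^k ≥ 9: 3^1 = 3 < 9 ≤ 3^2 = 9
k = ⌈log₃(9)⌉ = 2

2


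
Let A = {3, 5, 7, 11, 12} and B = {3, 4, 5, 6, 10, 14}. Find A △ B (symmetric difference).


A = {3, 5, 7, 11, 12}
B = {3, 4, 5, 6, 10, 14}
Operation: symmetric difference
In A only: [7, 11, 12], in B only: [4, 6, 10, 14]

{4, 6, 7, 10, 11, 12, 14}


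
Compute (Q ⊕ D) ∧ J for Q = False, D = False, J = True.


Q = False, D = False, J = True
Step 1: Q ⊕ D = False XOR False = False
Step 2: False ∧ J = False AND True = False
XOR true when exactly one of Q,D is true; then AND with J.

False


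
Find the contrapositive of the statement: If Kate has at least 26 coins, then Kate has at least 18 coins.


Original: If Kate has at least 26 coins, then Kate has at least 18 coins
Contrapositive: If ¬Q, then ¬P
Negate Q: not (Kate has at least 18 coins)
Negate P: not (Kate has at least 26 coins)

If not (Kate has at least 18 coins), then not (Kate has at least 26 coins).


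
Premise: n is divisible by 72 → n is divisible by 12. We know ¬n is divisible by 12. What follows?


Modus tollens: P → Q, ¬Q ⊢ ¬P
P: n is divisible by 72
Q: n is divisible by 12
We have P → Q and Q is false.
By modus tollens, P must be false.

It is not the case that n is divisible by 72


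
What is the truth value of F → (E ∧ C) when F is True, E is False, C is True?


F = True, E = False, C = True
Step 1: E ∧ C = False AND True = False
Step 2: F → (False): false only when F=True and consequent=False.
Result: False

False


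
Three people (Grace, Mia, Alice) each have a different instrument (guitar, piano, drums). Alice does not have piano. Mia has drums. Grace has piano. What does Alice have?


From clues:
  Mia → drums
  Grace → piano
By elimination, Alice gets the remaining.

guitar


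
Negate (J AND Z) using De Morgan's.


De Morgan's law: ¬(P ∧ Q) ≡ ¬P ∨ ¬Q
¬(J ∧ Z) = ¬J ∨ ¬Z

¬J ∨ ¬Z


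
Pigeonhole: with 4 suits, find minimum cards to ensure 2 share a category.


Pigeonhole: to guarantee k in one of n categories, need (k-1)×n + 1.
k = 2, n = 4
Minimum = (2-1) × 4 + 1 = 1 × 4 + 1

5


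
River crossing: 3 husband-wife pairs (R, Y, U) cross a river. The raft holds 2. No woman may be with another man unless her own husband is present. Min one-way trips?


Label couples R, Y, U (H = husband, W = wife).
Counting alone: 6 people, the raft carries 2 and someone must bring it back, so each round trip nets at most +1 on the far side until the last crossing → at least 9 trips. The jealousy constraint makes 9 impossible; the shortest valid schedule has 11:
1. WR+WY →  (far: WR,WY; near: HR,HY,HU,WU)
2. WR ←       (far: WY; near: HR,HY,HU,WR,WU)
3. WR+WU →  (far: WR,WY,WU; near: HR,HY,HU)
4. WR ←       (far: WY,WU; near: HR,HY,HU,WR)
5. HY+HU →  (far: HY,WY,HU,WU; near: HR,WR)
6. HY+WY ←  (far: HU,WU; near: HR,WR,HY,WY)
7. HR+HY →  (far: HR,HY,HU,WU; near: WR,WY)
8. WU ←       (far: HR,HY,HU; near: WR,WY,WU)
9. WR+WY →  (far: HR,WR,HY,WY,HU; near: WU)
10. HU ←      (far: HR,WR,HY,WY; near: HU,WU)
11. HU+WU → (far: all six; near: empty)
In every state each wife is either with her husband or with no other man.
Minimum trips = 11

11


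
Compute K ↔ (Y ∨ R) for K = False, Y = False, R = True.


K = False, Y = False, R = True
Step 1: Y ∨ R = False OR True = True
Step 2: K ↔ (True): true when both sides have same truth value.
Result: False ↔ True = False

False


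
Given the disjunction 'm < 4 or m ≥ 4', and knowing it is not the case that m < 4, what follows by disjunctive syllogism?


Disjunctive syllogism: P ∨ Q, ¬P ⊢ Q
Disjunction: m < 4 ∨ m ≥ 4
We know it is not the case that m < 4.
By disjunctive syllogism, the other disjunct must be true.

m ≥ 4


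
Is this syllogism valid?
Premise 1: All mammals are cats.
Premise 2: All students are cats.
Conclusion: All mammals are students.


Premise 1: All mammals are cats.
Premise 2: All students are cats.
Conclusion: All mammals are students.
Fallacy: undistributed middle. cats is predicate in both.
Counterexample: mammals and students could be disjoint subsets of cats.

Invalid


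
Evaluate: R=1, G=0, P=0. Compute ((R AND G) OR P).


R AND G = 1&0 = 0
0 OR 0 = 0

0


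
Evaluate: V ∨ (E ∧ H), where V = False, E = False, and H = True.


V = False, E = False, H = True
Step 1: E ∧ H = False AND True = False
Step 2: V ∨ False = False OR False = False
AND evaluated first (higher precedence); then OR applied.

False


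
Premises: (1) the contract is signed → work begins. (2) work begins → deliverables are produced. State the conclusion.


Hypothetical syllogism: P → Q, Q → R ⊢ P → R
Premise 1: the contract is signed → work begins
Premise 2: work begins → deliverables are produced
Chain the implications: the middle term (work begins) links the two.
Conclusion: If the contract is signed, then deliverables are produced.

If the contract is signed, then deliverables are produced.


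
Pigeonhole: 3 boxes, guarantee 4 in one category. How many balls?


Pigeonhole: to guarantee k in one of n categories, need (k-1)×n + 1.
k = 4, n = 3
Minimum = (4-1) × 3 + 1 = 3 × 3 + 1

10


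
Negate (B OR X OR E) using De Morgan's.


De Morgan's law: ¬(P ∨ Q ∨ R) ≡ ¬P ∧ ¬Q ∧ ¬R
¬(B ∨ X ∨ E) = ¬B ∧ ¬X ∧ ¬E

¬B ∧ ¬X ∧ ¬E


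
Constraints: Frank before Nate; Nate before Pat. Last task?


Constraints: Frank before Nate; Nate before Pat
The last task can have nothing scheduled after it, so it must never appear on the left of a 'before'.
Tasks appearing before some other task: Frank, Nate.
The only task not in that list is Pat → it is last.

Pat


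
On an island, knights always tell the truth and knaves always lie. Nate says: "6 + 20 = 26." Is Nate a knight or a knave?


Statement: "6 + 20 = 26."
Actual: 6 + 20 = 26
Claimed: 26
Statement is TRUE → Nate tells the truth → Knight

Knight


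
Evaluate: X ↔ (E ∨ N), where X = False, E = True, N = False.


X = False, E = True, N = False
Step 1: E ∨ N = True OR False = True
Step 2: X ↔ (True): true when both sides have same truth value.
Result: False ↔ True = False

False


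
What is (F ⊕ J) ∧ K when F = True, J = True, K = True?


F = True, J = True, K = True
Step 1: F ⊕ J = True XOR True = False
Step 2: False ∧ K = False AND True = False
XOR true when exactly one of F,J is true; then AND with K.

False


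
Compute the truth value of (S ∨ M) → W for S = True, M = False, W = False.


S = True, M = False, W = False
Step 1: S ∨ M = True OR False = True
Step 2: (True) → W: false only when antecedent=True and W=False.
Result: False

False


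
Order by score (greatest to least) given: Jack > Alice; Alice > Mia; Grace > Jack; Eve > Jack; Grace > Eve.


Constraints: Jack > Alice; Alice > Mia; Grace > Jack; Eve > Jack; Grace > Eve
Method: at each step, the next-highest is the one remaining person who never appears on the smaller side of a constraint between remaining people.
  Step 1: remaining {Jack, Grace, Alice, Mia, Eve}; on the smaller side: {Jack, Alice, Mia, Eve} → Grace is next (Grace > Jack; Grace > Eve).
  Step 2: remaining {Jack, Alice, Mia, Eve}; on the smaller side: {Jack, Alice, Mia} → Eve is next (Eve > Jack).
  Step 3: remaining {Jack, Alice, Mia}; on the smaller side: {Alice, Mia} → Jack is next (Jack > Alice).
  Step 4: remaining {Alice, Mia}; on the smaller side: {Mia} → Alice is next (Alice > Mia).
  Step 5: only Mia remains → lowest.
Final ranking (highest to lowest):

Grace > Eve > Jack > Alice > Mia


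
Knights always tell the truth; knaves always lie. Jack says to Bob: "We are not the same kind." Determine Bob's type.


Jack says: "We are not the same kind."
Case 1: Jack is a Knight (truth-teller)
  Statement is true → they ARE different → Bob is a Knave
Case 2: Jack is a Knave (liar)
  Statement is false → they are NOT different → Bob is a Knave
In both cases, Bob is a Knave.

Knave


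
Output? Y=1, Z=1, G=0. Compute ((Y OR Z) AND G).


Y OR Z = 1|1 = 1
1 AND 0 = 0

0


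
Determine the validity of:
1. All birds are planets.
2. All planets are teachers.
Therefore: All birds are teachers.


Premise 1: All birds are planets.
Premise 2: All planets are teachers.
Conclusion: All birds are teachers.
Barbara syllogism (AAA-1): All A are B, All B are C → All A are C.
Middle term (planets) distributed in premise 2.

Valid


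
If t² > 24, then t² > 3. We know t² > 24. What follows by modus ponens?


Modus ponens: P → Q, P ⊢ Q
P: t² > 24
Q: t² > 3
We have P → Q and P is true.
By modus ponens, Q must be true.

t² > 3


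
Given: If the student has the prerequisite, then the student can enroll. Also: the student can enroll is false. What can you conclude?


Modus tollens: P → Q, ¬Q ⊢ ¬P
P: the student has the prerequisite
Q: the student can enroll
We have P → Q and Q is false.
By modus tollens, P must be false.

It is not the case that the student has the prerequisite


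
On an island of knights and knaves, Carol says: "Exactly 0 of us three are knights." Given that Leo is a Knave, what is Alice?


Carol claims exactly 0 knights among Carol, Leo, Alice.
Given: Leo is a Knave.

Case 1: Carol is a Knight (tells truth)
  Then exactly 0 of the three are knights.
  Counting Carol, Leo: 1 knight(s) so far. Need -1 more → impossible.
Case 2: Carol is a Knave (lies)
  Then the count is NOT 0.
  If Alice = Knave, count = 0 = 0 → claim would be true, contradicts lie.
  If Alice = Knight, count = 1 ≠ 0 → lie confirmed ✓

Alice is a Knight.

Knight


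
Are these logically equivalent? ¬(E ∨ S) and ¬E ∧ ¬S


Expression 1: ¬(E ∨ S)
Expression 2: ¬E ∧ ¬S
Truth table (E S | Expr1 Expr2):
  T T |   F     F
  T F |   F     F
  F T |   F     F
  F F |   T     T
All 4 rows agree, so the expressions are logically equivalent.

Yes


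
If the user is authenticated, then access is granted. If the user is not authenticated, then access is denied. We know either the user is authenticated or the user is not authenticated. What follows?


Constructive dilemma: (P → Q) ∧ (R → S), P ∨ R ⊢ Q ∨ S
Premise 1: the user is authenticated → access is granted
Premise 2: the user is not authenticated → access is denied
Premise 3: the user is authenticated ∨ the user is not authenticated
Case 1: Assuming the user is authenticated, then by Premise 1, access is granted.
Case 2: Assuming the user is not authenticated, then by Premise 2, access is denied.
Since one of the user is authenticated or the user is not authenticated must hold, we get access is granted or access is denied.

Access is granted or access is denied.


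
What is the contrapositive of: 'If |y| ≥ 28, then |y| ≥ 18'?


Original: If |y| ≥ 28, then |y| ≥ 18
Contrapositive: If ¬Q, then ¬P
Negate Q: not (|y| ≥ 18)
Negate P: not (|y| ≥ 28)

If not (|y| ≥ 18), then not (|y| ≥ 28).


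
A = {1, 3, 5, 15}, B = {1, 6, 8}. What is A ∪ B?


A = {1, 3, 5, 15}
B = {1, 6, 8}
Operation: union
All elements combined: 1, 3, 5, 6, 8, 15

{1, 3, 5, 6, 8, 15}


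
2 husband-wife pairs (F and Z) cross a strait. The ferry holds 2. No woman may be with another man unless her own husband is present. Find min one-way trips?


Label couples F and Z.
1. WF+WZ → (far: WF,WZ; near: HF,HZ)
2. WF ←   (far: WZ; near: HF,HZ,WF)
3. HF+HZ → (far: HF,HZ,WZ; near: WF)
4. HF ←   (far: HZ,WZ; near: HF,WF)  — HF returns, since WF is alone on near bank
5. HF+WF → (far: all four; near: empty)
Every state respects the constraint.
Minimum trips = 5

5


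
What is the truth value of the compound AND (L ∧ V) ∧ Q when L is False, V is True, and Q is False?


L = False, V = True, Q = False
Step 1: L ∧ V = False AND True = False
Step 2: False ∧ Q = False AND False = False
AND is true only when ALL operands are true.

False


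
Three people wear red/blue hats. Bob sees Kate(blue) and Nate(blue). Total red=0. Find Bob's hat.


Total red = 0, seen red = 0
Own red = 0 - 0 = 0
Bob's hat is blue.

blue


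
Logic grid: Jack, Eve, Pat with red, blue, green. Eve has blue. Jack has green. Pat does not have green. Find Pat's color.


From clues:
  Eve → blue
  Jack → green
By elimination, Pat gets the remaining.

red


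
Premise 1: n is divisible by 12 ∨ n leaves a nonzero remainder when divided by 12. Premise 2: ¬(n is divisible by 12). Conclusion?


Disjunctive syllogism: P ∨ Q, ¬P ⊢ Q
Disjunction: n is divisible by 12 ∨ n leaves a nonzero remainder when divided by 12
We know it is not the case that n is divisible by 12.
By disjunctive syllogism, the other disjunct must be true.

n leaves a nonzero remainder when divided by 12


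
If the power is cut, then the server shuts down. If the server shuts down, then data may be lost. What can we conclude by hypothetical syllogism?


Hypothetical syllogism: P → Q, Q → R ⊢ P → R
Premise 1: the power is cut → the server shuts down
Premise 2: the server shuts down → data may be lost
Chain the implications: the middle term (the server shuts down) links the two.
Conclusion: If the power is cut, then data may be lost.

If the power is cut, then data may be lost.


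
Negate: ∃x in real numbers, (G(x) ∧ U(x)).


Original: ∃x (G(x) ∧ U(x))
Rule: ¬∀→∃, ¬∃→∀, negate predicate.
Negation: ∀x (¬G(x) ∨ ¬U(x))

∀x (¬G(x) ∨ ¬U(x))


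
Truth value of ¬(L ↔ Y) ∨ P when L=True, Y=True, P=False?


L = True, Y = True, P = False
Expression: ¬(L ↔ Y) ∨ P
Step 1: L ↔ Y = (True iff True) = True
Step 2: ¬(L ↔ Y) = NOT True = False
Step 3: (False) ∨ P = False OR False = False

False


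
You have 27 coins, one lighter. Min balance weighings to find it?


Each weighing has 3 outcomes (left heavy / balance / right heavy), so k weighings distinguish at most 3^k cases; splitting into three near-equal groups achieves this.
Need 3^k ≥ 27: 3^2 = 9 < 27 ≤ 3^3 = 27
k = ⌈log₃(27)⌉ = 3

3


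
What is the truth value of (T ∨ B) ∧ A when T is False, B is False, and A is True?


T = False, B = False, A = True
Step 1: T ∨ B = False OR False = False
Step 2: False ∧ A = False AND True = False
OR is true when at least one operand is true; AND requires both.

False


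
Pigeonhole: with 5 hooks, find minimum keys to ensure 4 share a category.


Pigeonhole: to guarantee k in one of n categories, need (k-1)×n + 1.
k = 4, n = 5
Minimum = (4-1) × 5 + 1 = 3 × 5 + 1

16


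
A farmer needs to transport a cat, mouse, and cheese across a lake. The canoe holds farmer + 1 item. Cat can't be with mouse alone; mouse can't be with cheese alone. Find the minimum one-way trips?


1. farmer+mouse → 2. farmer ← 3. farmer+cat → 4. farmer+mouse ← 5. farmer+cheese → 6. farmer ← 7. farmer+mouse →
Minimum trips = 7

7


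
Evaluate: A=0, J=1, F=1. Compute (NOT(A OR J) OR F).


A OR J = 1
NOT(1) = 0
0 OR 1 = 1

1


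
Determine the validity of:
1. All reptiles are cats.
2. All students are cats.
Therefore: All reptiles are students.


Premise 1: All reptiles are cats.
Premise 2: All students are cats.
Conclusion: All reptiles are students.
Fallacy: undistributed middle. cats is predicate in both.
Counterexample: reptiles and students could be disjoint subsets of cats.

Invalid


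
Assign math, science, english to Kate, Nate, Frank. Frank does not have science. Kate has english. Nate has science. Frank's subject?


From clues:
  Nate → science
  Kate → english
By elimination, Frank gets the remaining.

math


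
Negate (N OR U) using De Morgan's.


De Morgan's law: ¬(P ∨ Q) ≡ ¬P ∧ ¬Q
¬(N ∨ U) = ¬N ∧ ¬U

¬N ∧ ¬U


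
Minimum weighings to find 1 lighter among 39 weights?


Each weighing has 3 outcomes (left heavy / balance / right heavy), so k weighings distinguish at most 3^k cases; splitting into three near-equal groups achieves this.
Need 3^k ≥ 39: 3^3 = 27 < 39 ≤ 3^4 = 81
k = ⌈log₃(39)⌉ = 4

4


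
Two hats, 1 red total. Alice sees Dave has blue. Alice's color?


Total red = 1, Dave = blue
Red accounted for: 0
Remaining for Alice: 1
Alice's hat is red.

red


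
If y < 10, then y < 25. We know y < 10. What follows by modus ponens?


Modus ponens: P → Q, P ⊢ Q
P: y < 10
Q: y < 25
We have P → Q and P is true.
By modus ponens, Q must be true.

y < 25


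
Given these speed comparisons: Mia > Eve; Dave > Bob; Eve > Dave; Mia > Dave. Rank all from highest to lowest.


Constraints: Mia > Eve; Dave > Bob; Eve > Dave; Mia > Dave
Method: at each step, the next-highest is the one remaining person who never appears on the smaller side of a constraint between remaining people.
  Step 1: remaining {Bob, Dave, Eve, Mia}; on the smaller side: {Bob, Dave, Eve} → Mia is next (Mia > Eve; Mia > Dave).
  Step 2: remaining {Bob, Dave, Eve}; on the smaller side: {Bob, Dave} → Eve is next (Eve > Dave).
  Step 3: remaining {Bob, Dave}; on the smaller side: {Bob} → Dave is next (Dave > Bob).
  Step 4: only Bob remains → lowest.
Final ranking (highest to lowest):

Mia > Eve > Dave > Bob


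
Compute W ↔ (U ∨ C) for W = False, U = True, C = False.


W = False, U = True, C = False
Step 1: U ∨ C = True OR False = True
Step 2: W ↔ (True): true when both sides have same truth value.
Result: False ↔ True = False

False


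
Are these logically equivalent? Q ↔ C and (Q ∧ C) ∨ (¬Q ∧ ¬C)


Expression 1: Q ↔ C
Expression 2: (Q ∧ C) ∨ (¬Q ∧ ¬C)
Truth table (Q C | Expr1 Expr2):
  T T |   T     T
  T F |   F     F
  F T |   F     F
  F F |   T     T
All 4 rows agree, so the expressions are logically equivalent.

Yes


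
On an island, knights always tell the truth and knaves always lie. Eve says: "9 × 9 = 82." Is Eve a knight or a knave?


Statement: "9 × 9 = 82."
Actual: 9 × 9 = 81
Claimed: 82
Statement is FALSE → Eve lies → Knave

Knave


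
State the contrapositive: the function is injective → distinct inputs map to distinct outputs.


Original: If the function is injective, then distinct inputs map to distinct outputs
Contrapositive: If ¬Q, then ¬P
Negate Q: not (distinct inputs map to distinct outputs)
Negate P: not (the function is injective)

If not (distinct inputs map to distinct outputs), then not (the function is injective).


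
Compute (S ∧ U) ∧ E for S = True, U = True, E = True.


S = True, U = True, E = True
Step 1: S ∧ U = True AND True = True
Step 2: True ∧ E = True AND True = True
AND is true only when ALL operands are true.

True


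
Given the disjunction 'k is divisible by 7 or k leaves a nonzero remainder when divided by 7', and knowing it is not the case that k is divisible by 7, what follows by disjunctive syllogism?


Disjunctive syllogism: P ∨ Q, ¬P ⊢ Q
Disjunction: k is divisible by 7 ∨ k leaves a nonzero remainder when divided by 7
We know it is not the case that k is divisible by 7.
By disjunctive syllogism, the other disjunct must be true.

k leaves a nonzero remainder when divided by 7


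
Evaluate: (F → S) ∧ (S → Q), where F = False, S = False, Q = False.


F = False, S = False, Q = False
Step 1: F → S is false only when F=True and S=False. Result: True
Step 2: S → Q is false only when S=True and Q=False. Result: True
Step 3: True ∧ True = True

True


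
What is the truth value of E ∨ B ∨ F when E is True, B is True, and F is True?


E = True, B = True, F = True
Step 1: E ∨ B = True OR True = True
Step 2: True ∨ F = True OR True = True
OR is true when at least one operand is true.

True


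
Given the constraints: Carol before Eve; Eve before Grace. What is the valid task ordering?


Constraints: Carol before Eve; Eve before Grace
Method: repeatedly schedule the remaining task that has no remaining task required before it.
  Step 1: remaining {Eve, Carol, Grace}; every task except Carol still has a predecessor pending → schedule Carol.
  Step 2: remaining {Eve, Grace}; every task except Eve still has a predecessor pending → schedule Eve.
  Step 3: only Grace remains → schedule Grace.
Resulting order:

Carol → Eve → Grace


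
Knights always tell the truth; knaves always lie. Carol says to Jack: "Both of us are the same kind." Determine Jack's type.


Carol says: "Both of us are the same kind."
Case 1: Carol is a Knight (truth-teller)
  Statement is true → they ARE the same → Jack is also a Knight
Case 2: Carol is a Knave (liar)
  Statement is false → they are NOT the same → Jack is a Knight
In both cases, Jack is a Knight.

Knight


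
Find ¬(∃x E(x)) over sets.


Original: ∃x E(x)
Rule: ¬∀→∃, ¬∃→∀, negate predicate.
Negation: ∀x ¬E(x)

∀x ¬E(x)


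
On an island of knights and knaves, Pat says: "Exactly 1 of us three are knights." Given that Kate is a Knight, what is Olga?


Pat claims exactly 1 knights among Pat, Kate, Olga.
Given: Kate is a Knight.

Case 1: Pat is a Knight (tells truth)
  Then exactly 1 of the three are knights.
  Counting Pat, Kate: 2 knight(s) so far. Need -1 more → impossible.
Case 2: Pat is a Knave (lies)
  Then the count is NOT 1.
  If Olga = Knave, count = 1 = 1 → claim would be true, contradicts lie.
  If Olga = Knight, count = 2 ≠ 1 → lie confirmed ✓

Olga is a Knight.

Knight


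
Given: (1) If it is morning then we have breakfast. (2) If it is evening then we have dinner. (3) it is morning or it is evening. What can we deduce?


Constructive dilemma: (P → Q) ∧ (R → S), P ∨ R ⊢ Q ∨ S
Premise 1: it is morning → we have breakfast
Premise 2: it is evening → we have dinner
Premise 3: it is morning ∨ it is evening
Case 1: Assuming it is morning, then by Premise 1, we have breakfast.
Case 2: Assuming it is evening, then by Premise 2, we have dinner.
Since one of it is morning or it is evening must hold, we get we have breakfast or we have dinner.

We have breakfast or we have dinner.


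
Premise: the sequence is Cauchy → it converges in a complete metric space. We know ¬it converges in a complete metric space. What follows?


Modus tollens: P → Q, ¬Q ⊢ ¬P
P: the sequence is Cauchy
Q: it converges in a complete metric space
We have P → Q and Q is false.
By modus tollens, P must be false.

It is not the case that the sequence is Cauchy


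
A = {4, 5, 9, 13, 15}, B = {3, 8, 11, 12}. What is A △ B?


A = {4, 5, 9, 13, 15}
B = {3, 8, 11, 12}
Operation: symmetric difference
In A only: [4, 5, 9, 13, 15], in B only: [3, 8, 11, 12]

{3, 4, 5, 8, 9, 11, 12, 13, 15}


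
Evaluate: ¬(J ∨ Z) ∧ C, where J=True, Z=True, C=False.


J = True, Z = True, C = False
Expression: ¬(J ∨ Z) ∧ C
Step 1: J ∨ Z = True OR True = True
Step 2: ¬(J ∨ Z) = NOT True = False
Step 3: (False) ∧ C = False AND False = False

False


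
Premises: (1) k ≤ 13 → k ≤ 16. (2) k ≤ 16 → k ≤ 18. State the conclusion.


Hypothetical syllogism: P → Q, Q → R ⊢ P → R
Premise 1: k ≤ 13 → k ≤ 16
Premise 2: k ≤ 16 → k ≤ 18
Chain the implications: the middle term (k ≤ 16) links the two.
Conclusion: If k ≤ 13, then k ≤ 18.

If k ≤ 13, then k ≤ 18.


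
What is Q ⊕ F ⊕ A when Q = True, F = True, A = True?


Q = True, F = True, A = True
Step 1: Q ⊕ F = True XOR True = False
Step 2: False ⊕ A = False XOR True = True
XOR is true when an odd number of operands are true.

True


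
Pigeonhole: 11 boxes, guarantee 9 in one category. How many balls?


Pigeonhole: to guarantee k in one of n categories, need (k-1)×n + 1.
k = 9, n = 11
Minimum = (9-1) × 11 + 1 = 8 × 11 + 1

89


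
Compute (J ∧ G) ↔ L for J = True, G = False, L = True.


J = True, G = False, L = True
Step 1: J ∧ G = True AND False = False
Step 2: (False) ↔ L: true when both sides have same truth value.
Result: False ↔ True = False

False


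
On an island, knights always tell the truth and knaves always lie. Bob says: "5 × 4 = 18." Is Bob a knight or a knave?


Statement: "5 × 4 = 18."
Actual: 5 × 4 = 20
Claimed: 18
Statement is FALSE → Bob lies → Knave

Knave


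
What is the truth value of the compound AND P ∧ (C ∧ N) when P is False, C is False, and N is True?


P = False, C = False, N = True
Step 1: C ∧ N = False AND True = False
Step 2: P ∧ False = False AND False = False
AND is true only when ALL operands are true.

False


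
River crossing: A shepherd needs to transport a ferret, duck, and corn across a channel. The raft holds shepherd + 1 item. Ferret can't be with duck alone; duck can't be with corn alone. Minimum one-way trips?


1. shepherd+duck → 2. shepherd ← 3. shepherd+ferret → 4. shepherd+duck ← 5. shepherd+corn → 6. shepherd ← 7. shepherd+duck →
Minimum trips = 7

7


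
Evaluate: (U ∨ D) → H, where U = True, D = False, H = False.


U = True, D = False, H = False
Step 1: U ∨ D = True OR False = True
Step 2: (True) → H: false only when antecedent=True and H=False.
Result: False

False


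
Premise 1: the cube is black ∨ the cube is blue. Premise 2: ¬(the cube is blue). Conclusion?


Disjunctive syllogism: P ∨ Q, ¬P ⊢ Q
Disjunction: the cube is black ∨ the cube is blue
We know it is not the case that the cube is blue.
By disjunctive syllogism, the other disjunct must be true.

The cube is black


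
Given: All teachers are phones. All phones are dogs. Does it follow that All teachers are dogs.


Premise 1: All teachers are phones.
Premise 2: All phones are dogs.
Conclusion: All teachers are dogs.
Barbara syllogism (AAA-1): All A are B, All B are C → All A are C.
Middle term (phones) distributed in premise 2.

Valid


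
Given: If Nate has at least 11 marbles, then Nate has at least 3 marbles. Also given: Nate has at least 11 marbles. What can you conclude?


Modus ponens: P → Q, P ⊢ Q
P: Nate has at least 11 marbles
Q: Nate has at least 3 marbles
We have P → Q and P is true.
By modus ponens, Q must be true.

Nate has at least 3 marbles


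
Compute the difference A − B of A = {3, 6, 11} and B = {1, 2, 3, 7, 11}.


A = {3, 6, 11}
B = {1, 2, 3, 7, 11}
Operation: difference A − B
In A but not B: 6

{6}


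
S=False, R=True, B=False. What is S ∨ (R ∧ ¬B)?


S = False, R = True, B = False
Expression: S ∨ (R ∧ ¬B)
Step 1: ¬B = NOT False = True
Step 2: R ∧ ¬B = True AND True = True
Step 3: S ∨ (True) = False OR True = True

True


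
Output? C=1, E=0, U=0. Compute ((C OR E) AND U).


C OR E = 1|0 = 1
1 AND 0 = 0

0


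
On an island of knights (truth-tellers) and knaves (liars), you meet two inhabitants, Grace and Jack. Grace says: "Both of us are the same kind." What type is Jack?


Grace says: "Both of us are the same kind."
Case 1: Grace is a Knight (truth-teller)
  Statement is true → they ARE the same → Jack is also a Knight
Case 2: Grace is a Knave (liar)
  Statement is false → they are NOT the same → Jack is a Knight
In both cases, Jack is a Knight.

Knight
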